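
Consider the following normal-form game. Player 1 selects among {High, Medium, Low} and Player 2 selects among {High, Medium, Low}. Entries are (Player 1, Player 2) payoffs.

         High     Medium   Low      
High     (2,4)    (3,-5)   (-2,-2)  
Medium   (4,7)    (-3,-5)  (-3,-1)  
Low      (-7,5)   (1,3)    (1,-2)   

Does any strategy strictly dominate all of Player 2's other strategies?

A strategy is strictly dominant if it gives Player 2 a strictly higher payoff than every other strategy, against every choice by the opponent.
High strictly dominates: vs High: 4 > each of {-5, -2}; vs Medium: 7 > each of {-5, -1}; vs Low: 5 > each of {3, -2}.

High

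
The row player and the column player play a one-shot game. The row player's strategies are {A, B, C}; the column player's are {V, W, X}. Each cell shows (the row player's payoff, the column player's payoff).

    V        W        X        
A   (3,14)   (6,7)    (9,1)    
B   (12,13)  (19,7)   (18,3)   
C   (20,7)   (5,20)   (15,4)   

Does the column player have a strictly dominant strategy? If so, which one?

None

Check whether one of the column player's strategies beats all alternatives regardless of what the opponent does.
V is not dominant: against C, W gives 20 > 7.
W is not dominant: against A, V gives 14 > 7.
X is not dominant: against A, V gives 14 > 1.
No single strategy is best against every opponent action.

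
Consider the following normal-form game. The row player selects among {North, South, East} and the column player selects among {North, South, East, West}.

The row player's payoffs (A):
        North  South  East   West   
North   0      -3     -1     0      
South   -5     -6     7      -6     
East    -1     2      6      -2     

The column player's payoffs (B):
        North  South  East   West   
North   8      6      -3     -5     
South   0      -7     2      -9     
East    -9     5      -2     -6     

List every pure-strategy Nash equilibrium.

(North, North), (South, East), and (East, South)

Check mutual best responses: a cell is a NE iff neither player can gain by unilaterally deviating.
The row player's best responses — vs North: North (payoff 0); vs South: East (payoff 2); vs East: South (payoff 7); vs West: North (payoff 0).
The column player's best responses — vs North: North (payoff 8); vs South: East (payoff 2); vs East: South (payoff 5).
Mutual best responses occur at (North, North), (South, East), and (East, South); at each, neither player gains by switching.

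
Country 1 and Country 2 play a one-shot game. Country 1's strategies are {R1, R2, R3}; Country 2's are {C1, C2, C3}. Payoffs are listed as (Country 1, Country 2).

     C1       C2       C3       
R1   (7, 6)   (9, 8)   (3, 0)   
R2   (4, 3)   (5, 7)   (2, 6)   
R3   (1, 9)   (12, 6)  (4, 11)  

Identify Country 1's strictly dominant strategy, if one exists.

Check whether one of Country 1's strategies beats all alternatives regardless of what the opponent does.
R1 is not dominant: against C2, R3 gives 12 > 9.
R2 is not dominant: against C1, R1 gives 7 > 4.
R3 is not dominant: against C1, R1 gives 7 > 1.
No single strategy is best against every opponent action.

No strictly dominant strategy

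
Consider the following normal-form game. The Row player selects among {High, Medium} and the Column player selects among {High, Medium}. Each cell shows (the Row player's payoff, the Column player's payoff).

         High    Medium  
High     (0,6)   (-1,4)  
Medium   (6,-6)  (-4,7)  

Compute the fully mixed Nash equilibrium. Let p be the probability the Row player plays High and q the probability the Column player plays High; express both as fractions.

p = 13/15, q = 1/3

Each player's mixing probability is pinned down by making the *other* player indifferent.
The Column player indifferent between High and Medium: p·6 + (1−p)·(-6) = p·4 + (1−p)·7 ⟹ (-6) + 12p = 7 + (-3)p ⟹ p = 13/15.
The Row player indifferent between High and Medium: q·0 + (1−q)·(-1) = q·6 + (1−q)·(-4) ⟹ (-1) + 1q = (-4) + 10q ⟹ q = 1/3.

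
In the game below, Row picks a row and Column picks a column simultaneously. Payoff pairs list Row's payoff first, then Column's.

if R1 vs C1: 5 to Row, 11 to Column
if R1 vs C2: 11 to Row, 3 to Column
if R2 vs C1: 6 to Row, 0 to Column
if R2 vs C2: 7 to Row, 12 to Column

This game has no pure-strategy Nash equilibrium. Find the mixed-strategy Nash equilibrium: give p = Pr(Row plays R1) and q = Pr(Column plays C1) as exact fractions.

p = 3/5, q = 4/5

Each player's mixing probability is pinned down by making the *other* player indifferent.
Column indifferent between C1 and C2: p·11 + (1−p)·0 = p·3 + (1−p)·12 ⟹ 0 + 11p = 12 + (-9)p ⟹ p = 3/5.
Row indifferent between R1 and R2: q·5 + (1−q)·11 = q·6 + (1−q)·7 ⟹ 11 + (-6)q = 7 + (-1)q ⟹ q = 4/5.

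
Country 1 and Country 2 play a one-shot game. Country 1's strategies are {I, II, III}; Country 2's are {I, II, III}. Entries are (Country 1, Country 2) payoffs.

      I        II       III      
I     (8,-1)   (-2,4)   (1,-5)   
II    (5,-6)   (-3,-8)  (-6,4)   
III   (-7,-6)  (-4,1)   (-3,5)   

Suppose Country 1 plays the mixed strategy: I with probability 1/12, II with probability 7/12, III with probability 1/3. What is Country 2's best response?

III

Country 2's best reply maximizes expected payoff against the mix.
I: (1/12)·(-1) + (7/12)·(-6) + (1/3)·(-6) = -67/12
II: (1/12)·4 + (7/12)·(-8) + (1/3)·1 = -4
III: (1/12)·(-5) + (7/12)·4 + (1/3)·5 = 43/12
Highest expected payoff is 43/12, from III.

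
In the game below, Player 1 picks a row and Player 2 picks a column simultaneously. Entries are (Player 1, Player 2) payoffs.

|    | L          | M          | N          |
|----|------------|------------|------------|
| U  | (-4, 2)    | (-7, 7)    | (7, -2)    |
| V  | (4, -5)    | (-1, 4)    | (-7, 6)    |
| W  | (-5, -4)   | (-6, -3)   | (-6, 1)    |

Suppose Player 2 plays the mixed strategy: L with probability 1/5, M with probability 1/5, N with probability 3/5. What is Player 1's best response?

U

Player 1's best reply maximizes expected payoff against the mix.
U: (1/5)·(-4) + (1/5)·(-7) + (3/5)·7 = 2
V: (1/5)·4 + (1/5)·(-1) + (3/5)·(-7) = -18/5
W: (1/5)·(-5) + (1/5)·(-6) + (3/5)·(-6) = -29/5
Highest expected payoff is 2, from U.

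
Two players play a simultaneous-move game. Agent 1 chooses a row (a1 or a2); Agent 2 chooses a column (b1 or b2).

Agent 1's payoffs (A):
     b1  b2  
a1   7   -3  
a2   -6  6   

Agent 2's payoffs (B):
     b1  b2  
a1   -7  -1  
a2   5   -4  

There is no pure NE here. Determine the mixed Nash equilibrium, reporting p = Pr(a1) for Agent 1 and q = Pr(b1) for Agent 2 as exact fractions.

In a mixed NE each player is indifferent between their pure strategies, so the opponent's mix sets the indifference.
Agent 2 indifferent between b1 and b2: p·(-7) + (1−p)·5 = p·(-1) + (1−p)·(-4) ⟹ 5 + (-12)p = (-4) + 3p ⟹ p = 3/5.
Agent 1 indifferent between a1 and a2: q·7 + (1−q)·(-3) = q·(-6) + (1−q)·6 ⟹ (-3) + 10q = 6 + (-12)q ⟹ q = 9/22.

p = 3/5, q = 9/22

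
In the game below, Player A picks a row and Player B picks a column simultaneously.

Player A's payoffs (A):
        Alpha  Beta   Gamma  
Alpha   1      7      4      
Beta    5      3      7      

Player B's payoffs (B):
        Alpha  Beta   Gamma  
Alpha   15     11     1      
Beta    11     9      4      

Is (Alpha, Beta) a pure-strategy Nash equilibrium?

Holding Player B at Beta: Player A gets 7 from Alpha, versus 3 from Beta. No profitable deviation for Player A.
Holding Player A at Alpha: Player B gets 11 from Beta but could get 15 by switching to Alpha. Player B has a profitable deviation.

No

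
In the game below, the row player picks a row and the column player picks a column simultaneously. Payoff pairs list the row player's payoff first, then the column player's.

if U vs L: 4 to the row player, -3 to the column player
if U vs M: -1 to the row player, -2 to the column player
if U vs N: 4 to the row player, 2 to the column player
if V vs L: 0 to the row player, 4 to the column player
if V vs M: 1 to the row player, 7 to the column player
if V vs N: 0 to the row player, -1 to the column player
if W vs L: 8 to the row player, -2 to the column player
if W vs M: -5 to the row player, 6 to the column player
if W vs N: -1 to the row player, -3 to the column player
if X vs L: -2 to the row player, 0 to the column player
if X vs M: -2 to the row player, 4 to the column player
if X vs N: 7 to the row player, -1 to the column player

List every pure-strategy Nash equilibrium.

(V, M)

Check mutual best responses: a cell is a NE iff neither player can gain by unilaterally deviating.
The row player's best responses — vs L: W (payoff 8); vs M: V (payoff 1); vs N: X (payoff 7).
The column player's best responses — vs U: N (payoff 2); vs V: M (payoff 7); vs W: M (payoff 6); vs X: M (payoff 4).
The only mutual best response is (V, M); neither player gains by switching there.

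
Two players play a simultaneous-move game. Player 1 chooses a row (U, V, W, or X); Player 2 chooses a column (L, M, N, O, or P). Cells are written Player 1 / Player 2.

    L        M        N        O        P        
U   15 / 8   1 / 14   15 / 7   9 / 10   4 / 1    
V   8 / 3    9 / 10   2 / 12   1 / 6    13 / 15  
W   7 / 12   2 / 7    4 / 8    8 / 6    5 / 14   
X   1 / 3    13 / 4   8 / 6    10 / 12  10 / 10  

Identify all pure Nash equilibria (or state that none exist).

Find each player's best response to every opponent strategy; NE are the intersections.
Player 1's best responses — vs L: U (payoff 15); vs M: X (payoff 13); vs N: U (payoff 15); vs O: X (payoff 10); vs P: V (payoff 13).
Player 2's best responses — vs U: M (payoff 14); vs V: P (payoff 15); vs W: P (payoff 14); vs X: O (payoff 12).
Mutual best responses occur at (V, P) and (X, O); at each, neither player gains by switching.

(V, P) and (X, O)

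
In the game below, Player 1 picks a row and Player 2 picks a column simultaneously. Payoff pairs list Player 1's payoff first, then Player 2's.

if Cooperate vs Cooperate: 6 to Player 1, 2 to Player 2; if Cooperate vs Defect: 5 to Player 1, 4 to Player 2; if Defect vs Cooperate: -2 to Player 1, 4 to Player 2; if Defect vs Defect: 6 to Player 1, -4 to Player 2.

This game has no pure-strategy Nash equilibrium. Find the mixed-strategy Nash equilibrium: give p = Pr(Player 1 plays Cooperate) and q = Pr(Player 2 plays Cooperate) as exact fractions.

Each player's mixing probability is pinned down by making the *other* player indifferent.
Player 2 indifferent between Cooperate and Defect: p·2 + (1−p)·4 = p·4 + (1−p)·(-4) ⟹ 4 + (-2)p = (-4) + 8p ⟹ p = 4/5.
Player 1 indifferent between Cooperate and Defect: q·6 + (1−q)·5 = q·(-2) + (1−q)·6 ⟹ 5 + 1q = 6 + (-8)q ⟹ q = 1/9.

p = 4/5, q = 1/9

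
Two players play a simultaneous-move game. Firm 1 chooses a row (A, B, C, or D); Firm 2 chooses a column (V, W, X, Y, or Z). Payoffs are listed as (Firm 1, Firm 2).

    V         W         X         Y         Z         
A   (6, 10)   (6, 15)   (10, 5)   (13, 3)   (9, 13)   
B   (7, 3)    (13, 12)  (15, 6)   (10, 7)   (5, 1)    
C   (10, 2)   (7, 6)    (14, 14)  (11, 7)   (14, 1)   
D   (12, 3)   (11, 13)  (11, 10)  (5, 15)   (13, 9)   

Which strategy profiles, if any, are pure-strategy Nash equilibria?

Check mutual best responses: a cell is a NE iff neither player can gain by unilaterally deviating.
Firm 1's best responses — vs V: D (payoff 12); vs W: B (payoff 13); vs X: B (payoff 15); vs Y: A (payoff 13); vs Z: C (payoff 14).
Firm 2's best responses — vs A: W (payoff 15); vs B: W (payoff 12); vs C: X (payoff 14); vs D: Y (payoff 15).
The only mutual best response is (B, W); neither player gains by switching there.

(B, W)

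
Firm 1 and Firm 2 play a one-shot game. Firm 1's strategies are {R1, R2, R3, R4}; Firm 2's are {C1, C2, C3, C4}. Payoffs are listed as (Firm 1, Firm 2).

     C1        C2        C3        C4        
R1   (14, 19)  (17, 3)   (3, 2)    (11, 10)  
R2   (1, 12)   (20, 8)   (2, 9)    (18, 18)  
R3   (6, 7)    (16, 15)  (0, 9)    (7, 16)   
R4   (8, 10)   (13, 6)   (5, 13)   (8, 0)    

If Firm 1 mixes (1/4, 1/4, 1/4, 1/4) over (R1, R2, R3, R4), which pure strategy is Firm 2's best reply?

C1

Firm 2's best reply maximizes expected payoff against the mix.
C1: (1/4)·19 + (1/4)·12 + (1/4)·7 + (1/4)·10 = 12
C2: (1/4)·3 + (1/4)·8 + (1/4)·15 + (1/4)·6 = 8
C3: (1/4)·2 + (1/4)·9 + (1/4)·9 + (1/4)·13 = 33/4
C4: (1/4)·10 + (1/4)·18 + (1/4)·16 + (1/4)·0 = 11
Highest expected payoff is 12, from C1.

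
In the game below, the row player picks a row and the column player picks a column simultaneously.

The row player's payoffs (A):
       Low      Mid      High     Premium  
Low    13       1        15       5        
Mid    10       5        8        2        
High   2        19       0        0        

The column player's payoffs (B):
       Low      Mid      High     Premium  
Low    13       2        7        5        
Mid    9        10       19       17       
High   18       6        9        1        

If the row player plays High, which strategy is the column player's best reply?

With the row player fixed at High, the column player's payoffs are: Low → 18, Mid → 6, High → 9, Premium → 1.
The maximum is 18, achieved by Low.

Low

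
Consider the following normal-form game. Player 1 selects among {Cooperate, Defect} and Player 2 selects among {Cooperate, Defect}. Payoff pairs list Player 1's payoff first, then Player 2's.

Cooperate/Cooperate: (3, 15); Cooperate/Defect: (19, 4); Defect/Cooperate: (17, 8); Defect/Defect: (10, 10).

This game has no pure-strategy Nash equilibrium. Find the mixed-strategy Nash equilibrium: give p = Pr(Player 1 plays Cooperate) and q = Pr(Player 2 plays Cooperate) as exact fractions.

Each player's mixing probability is pinned down by making the *other* player indifferent.
Player 2 indifferent between Cooperate and Defect: p·15 + (1−p)·8 = p·4 + (1−p)·10 ⟹ 8 + 7p = 10 + (-6)p ⟹ p = 2/13.
Player 1 indifferent between Cooperate and Defect: q·3 + (1−q)·19 = q·17 + (1−q)·10 ⟹ 19 + (-16)q = 10 + 7q ⟹ q = 9/23.

p = 2/13, q = 9/23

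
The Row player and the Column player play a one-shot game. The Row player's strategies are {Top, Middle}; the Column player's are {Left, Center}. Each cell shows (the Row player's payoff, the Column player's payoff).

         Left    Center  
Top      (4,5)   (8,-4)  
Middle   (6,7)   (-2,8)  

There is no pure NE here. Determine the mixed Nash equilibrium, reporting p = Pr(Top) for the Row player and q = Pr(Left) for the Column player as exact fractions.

In a mixed NE each player is indifferent between their pure strategies, so the opponent's mix sets the indifference.
The Column player indifferent between Left and Center: p·5 + (1−p)·7 = p·(-4) + (1−p)·8 ⟹ 7 + (-2)p = 8 + (-12)p ⟹ p = 1/10.
The Row player indifferent between Top and Middle: q·4 + (1−q)·8 = q·6 + (1−q)·(-2) ⟹ 8 + (-4)q = (-2) + 8q ⟹ q = 5/6.

p = 1/10, q = 5/6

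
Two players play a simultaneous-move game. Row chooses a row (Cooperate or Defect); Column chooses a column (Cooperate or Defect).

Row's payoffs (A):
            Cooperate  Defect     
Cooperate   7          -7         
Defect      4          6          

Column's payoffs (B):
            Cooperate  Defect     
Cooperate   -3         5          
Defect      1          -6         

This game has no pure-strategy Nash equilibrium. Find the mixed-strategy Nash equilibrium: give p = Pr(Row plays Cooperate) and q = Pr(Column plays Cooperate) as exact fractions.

p = 7/15, q = 13/16

Each player's mixing probability is pinned down by making the *other* player indifferent.
Column indifferent between Cooperate and Defect: p·(-3) + (1−p)·1 = p·5 + (1−p)·(-6) ⟹ 1 + (-4)p = (-6) + 11p ⟹ p = 7/15.
Row indifferent between Cooperate and Defect: q·7 + (1−q)·(-7) = q·4 + (1−q)·6 ⟹ (-7) + 14q = 6 + (-2)q ⟹ q = 13/16.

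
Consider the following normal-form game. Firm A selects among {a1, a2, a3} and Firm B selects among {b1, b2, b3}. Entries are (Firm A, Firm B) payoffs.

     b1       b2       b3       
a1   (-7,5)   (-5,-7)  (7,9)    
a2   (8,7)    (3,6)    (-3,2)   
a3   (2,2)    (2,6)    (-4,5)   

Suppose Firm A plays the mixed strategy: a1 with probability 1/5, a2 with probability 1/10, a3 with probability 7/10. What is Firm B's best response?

b3

Firm B's best reply maximizes expected payoff against the mix.
b1: (1/5)·5 + (1/10)·7 + (7/10)·2 = 31/10
b2: (1/5)·(-7) + (1/10)·6 + (7/10)·6 = 17/5
b3: (1/5)·9 + (1/10)·2 + (7/10)·5 = 11/2
Highest expected payoff is 11/2, from b3.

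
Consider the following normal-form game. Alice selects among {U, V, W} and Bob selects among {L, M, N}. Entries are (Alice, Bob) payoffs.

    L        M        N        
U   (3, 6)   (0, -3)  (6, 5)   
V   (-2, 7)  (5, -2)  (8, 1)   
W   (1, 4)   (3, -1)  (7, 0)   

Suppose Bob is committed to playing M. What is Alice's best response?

With Bob fixed at M, Alice's payoffs are: U → 0, V → 5, W → 3.
The maximum is 5, achieved by V.

V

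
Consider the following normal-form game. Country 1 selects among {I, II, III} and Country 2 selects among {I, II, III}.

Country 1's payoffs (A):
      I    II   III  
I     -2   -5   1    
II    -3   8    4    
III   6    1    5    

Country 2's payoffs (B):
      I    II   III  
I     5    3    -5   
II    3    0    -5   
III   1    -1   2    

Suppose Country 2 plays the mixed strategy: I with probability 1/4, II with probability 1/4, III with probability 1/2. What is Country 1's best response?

Country 1's best reply maximizes expected payoff against the mix.
I: (1/4)·(-2) + (1/4)·(-5) + (1/2)·1 = -5/4
II: (1/4)·(-3) + (1/4)·8 + (1/2)·4 = 13/4
III: (1/4)·6 + (1/4)·1 + (1/2)·5 = 17/4
Highest expected payoff is 17/4, from III.

III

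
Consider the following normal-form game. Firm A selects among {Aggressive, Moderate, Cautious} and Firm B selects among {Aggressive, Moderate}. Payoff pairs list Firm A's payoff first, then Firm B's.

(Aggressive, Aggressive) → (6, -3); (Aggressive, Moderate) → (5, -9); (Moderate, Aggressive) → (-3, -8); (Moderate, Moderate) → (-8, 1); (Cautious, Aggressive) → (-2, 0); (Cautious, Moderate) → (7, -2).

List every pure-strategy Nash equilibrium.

(Aggressive, Aggressive)

A profile is a Nash equilibrium when each player is best-responding to the other.
Firm A's best responses — vs Aggressive: Aggressive (payoff 6); vs Moderate: Cautious (payoff 7).
Firm B's best responses — vs Aggressive: Aggressive (payoff -3); vs Moderate: Moderate (payoff 1); vs Cautious: Aggressive (payoff 0).
The only mutual best response is (Aggressive, Aggressive); neither player gains by switching there.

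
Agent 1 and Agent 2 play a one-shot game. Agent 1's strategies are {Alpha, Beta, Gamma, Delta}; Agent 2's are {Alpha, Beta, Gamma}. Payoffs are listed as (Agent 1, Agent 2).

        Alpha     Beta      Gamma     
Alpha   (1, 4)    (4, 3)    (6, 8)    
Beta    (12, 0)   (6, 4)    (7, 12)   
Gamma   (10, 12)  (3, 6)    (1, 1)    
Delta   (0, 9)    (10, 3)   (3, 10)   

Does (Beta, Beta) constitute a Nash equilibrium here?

No

Holding Agent 2 at Beta: Agent 1 gets 6 from Beta but could get 10 by switching to Delta. Agent 1 has a profitable deviation.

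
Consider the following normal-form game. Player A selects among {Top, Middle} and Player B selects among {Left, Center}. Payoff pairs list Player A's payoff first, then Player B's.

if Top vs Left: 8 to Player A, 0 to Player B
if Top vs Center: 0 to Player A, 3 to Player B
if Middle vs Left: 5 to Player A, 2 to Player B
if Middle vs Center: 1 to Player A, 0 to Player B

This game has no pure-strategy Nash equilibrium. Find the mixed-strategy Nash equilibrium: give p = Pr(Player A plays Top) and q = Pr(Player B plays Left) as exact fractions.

p = 2/5, q = 1/4

Each player's mixing probability is pinned down by making the *other* player indifferent.
Player B indifferent between Left and Center: p·0 + (1−p)·2 = p·3 + (1−p)·0 ⟹ 2 + (-2)p = 0 + 3p ⟹ p = 2/5.
Player A indifferent between Top and Middle: q·8 + (1−q)·0 = q·5 + (1−q)·1 ⟹ 0 + 8q = 1 + 4q ⟹ q = 1/4.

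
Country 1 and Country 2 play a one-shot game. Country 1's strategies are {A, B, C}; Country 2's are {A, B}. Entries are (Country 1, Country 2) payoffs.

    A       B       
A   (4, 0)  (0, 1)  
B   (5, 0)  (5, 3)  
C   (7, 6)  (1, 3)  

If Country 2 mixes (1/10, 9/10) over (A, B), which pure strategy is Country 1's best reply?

Country 1's best reply maximizes expected payoff against the mix.
A: (1/10)·4 + (9/10)·0 = 2/5
B: (1/10)·5 + (9/10)·5 = 5
C: (1/10)·7 + (9/10)·1 = 8/5
Highest expected payoff is 5, from B.

B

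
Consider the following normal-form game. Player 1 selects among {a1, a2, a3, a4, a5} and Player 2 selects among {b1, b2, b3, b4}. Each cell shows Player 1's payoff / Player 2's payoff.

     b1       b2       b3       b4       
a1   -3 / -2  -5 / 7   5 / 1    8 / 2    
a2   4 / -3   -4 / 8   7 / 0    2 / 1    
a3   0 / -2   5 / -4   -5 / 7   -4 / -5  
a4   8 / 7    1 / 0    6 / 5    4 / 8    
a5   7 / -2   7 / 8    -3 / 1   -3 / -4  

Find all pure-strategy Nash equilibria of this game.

(a5, b2)

Find each player's best response to every opponent strategy; NE are the intersections.
Player 1's best responses — vs b1: a4 (payoff 8); vs b2: a5 (payoff 7); vs b3: a2 (payoff 7); vs b4: a1 (payoff 8).
Player 2's best responses — vs a1: b2 (payoff 7); vs a2: b2 (payoff 8); vs a3: b3 (payoff 7); vs a4: b4 (payoff 8); vs a5: b2 (payoff 8).
The only mutual best response is (a5, b2); neither player gains by switching there.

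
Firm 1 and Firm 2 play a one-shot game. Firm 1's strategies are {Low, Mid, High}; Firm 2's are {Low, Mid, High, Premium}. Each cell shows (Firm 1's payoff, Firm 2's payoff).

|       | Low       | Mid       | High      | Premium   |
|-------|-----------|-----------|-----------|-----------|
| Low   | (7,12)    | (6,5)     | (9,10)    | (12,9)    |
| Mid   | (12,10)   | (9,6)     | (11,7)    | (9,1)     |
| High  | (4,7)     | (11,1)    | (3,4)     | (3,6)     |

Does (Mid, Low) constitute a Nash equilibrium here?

Holding Firm 2 at Low: Firm 1 gets 12 from Mid, versus 7 from Low, 4 from High. No profitable deviation for Firm 1.
Holding Firm 1 at Mid: Firm 2 gets 10 from Low, versus 6 from Mid, 7 from High, 1 from Premium. No profitable deviation for Firm 2 either.

Yes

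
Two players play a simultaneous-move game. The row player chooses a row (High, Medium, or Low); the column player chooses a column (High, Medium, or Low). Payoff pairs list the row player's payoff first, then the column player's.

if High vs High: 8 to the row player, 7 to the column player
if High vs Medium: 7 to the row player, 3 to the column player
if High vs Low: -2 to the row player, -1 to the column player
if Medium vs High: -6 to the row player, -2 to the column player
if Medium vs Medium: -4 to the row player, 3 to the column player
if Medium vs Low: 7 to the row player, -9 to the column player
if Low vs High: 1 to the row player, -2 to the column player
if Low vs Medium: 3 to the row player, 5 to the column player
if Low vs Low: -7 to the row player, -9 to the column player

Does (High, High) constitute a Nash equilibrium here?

Yes

Holding the column player at High: the row player gets 8 from High, versus -6 from Medium, 1 from Low. No profitable deviation for the row player.
Holding the row player at High: the column player gets 7 from High, versus 3 from Medium, -1 from Low. No profitable deviation for the column player either.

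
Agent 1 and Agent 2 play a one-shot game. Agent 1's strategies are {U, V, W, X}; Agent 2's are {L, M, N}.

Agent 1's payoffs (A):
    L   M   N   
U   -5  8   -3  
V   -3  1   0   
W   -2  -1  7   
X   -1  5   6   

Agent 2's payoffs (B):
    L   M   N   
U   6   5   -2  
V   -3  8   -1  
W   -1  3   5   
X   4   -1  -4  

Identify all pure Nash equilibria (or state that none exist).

(W, N) and (X, L)

Check mutual best responses: a cell is a NE iff neither player can gain by unilaterally deviating.
Agent 1's best responses — vs L: X (payoff -1); vs M: U (payoff 8); vs N: W (payoff 7).
Agent 2's best responses — vs U: L (payoff 6); vs V: M (payoff 8); vs W: N (payoff 5); vs X: L (payoff 4).
Mutual best responses occur at (W, N) and (X, L); at each, neither player gains by switching.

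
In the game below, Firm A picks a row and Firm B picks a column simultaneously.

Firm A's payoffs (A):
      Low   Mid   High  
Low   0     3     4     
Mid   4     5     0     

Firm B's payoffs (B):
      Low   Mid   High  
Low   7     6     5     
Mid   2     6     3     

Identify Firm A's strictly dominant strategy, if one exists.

Check whether one of Firm A's strategies beats all alternatives regardless of what the opponent does.
Low is not dominant: against Low, Mid gives 4 > 0.
Mid is not dominant: against High, Low gives 4 > 0.
No single strategy is best against every opponent action.

No strictly dominant strategy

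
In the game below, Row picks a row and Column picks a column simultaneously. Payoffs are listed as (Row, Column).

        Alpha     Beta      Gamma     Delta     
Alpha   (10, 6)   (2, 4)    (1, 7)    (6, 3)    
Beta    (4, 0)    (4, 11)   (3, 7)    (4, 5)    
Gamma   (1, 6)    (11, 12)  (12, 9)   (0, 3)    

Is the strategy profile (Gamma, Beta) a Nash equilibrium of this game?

Yes

Holding Column at Beta: Row gets 11 from Gamma, versus 2 from Alpha, 4 from Beta. No profitable deviation for Row.
Holding Row at Gamma: Column gets 12 from Beta, versus 6 from Alpha, 9 from Gamma, 3 from Delta. No profitable deviation for Column either.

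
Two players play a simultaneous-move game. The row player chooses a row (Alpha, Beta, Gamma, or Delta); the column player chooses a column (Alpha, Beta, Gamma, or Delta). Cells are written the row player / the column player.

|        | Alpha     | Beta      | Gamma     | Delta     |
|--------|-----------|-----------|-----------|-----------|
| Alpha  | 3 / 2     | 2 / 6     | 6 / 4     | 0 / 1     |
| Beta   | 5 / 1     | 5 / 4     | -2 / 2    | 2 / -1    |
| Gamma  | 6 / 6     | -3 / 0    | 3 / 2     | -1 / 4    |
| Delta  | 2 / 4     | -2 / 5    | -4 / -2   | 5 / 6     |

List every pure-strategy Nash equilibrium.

Check mutual best responses: a cell is a NE iff neither player can gain by unilaterally deviating.
The row player's best responses — vs Alpha: Gamma (payoff 6); vs Beta: Beta (payoff 5); vs Gamma: Alpha (payoff 6); vs Delta: Delta (payoff 5).
The column player's best responses — vs Alpha: Beta (payoff 6); vs Beta: Beta (payoff 4); vs Gamma: Alpha (payoff 6); vs Delta: Delta (payoff 6).
Mutual best responses occur at (Beta, Beta), (Gamma, Alpha), and (Delta, Delta); at each, neither player gains by switching.

(Beta, Beta), (Gamma, Alpha), and (Delta, Delta)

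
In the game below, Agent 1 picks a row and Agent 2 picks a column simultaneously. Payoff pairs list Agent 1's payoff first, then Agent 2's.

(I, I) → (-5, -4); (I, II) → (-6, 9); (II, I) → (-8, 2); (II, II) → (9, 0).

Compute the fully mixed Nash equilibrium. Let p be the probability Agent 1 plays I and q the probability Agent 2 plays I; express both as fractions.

p = 2/15, q = 5/6

In a mixed NE each player is indifferent between their pure strategies, so the opponent's mix sets the indifference.
Agent 2 indifferent between I and II: p·(-4) + (1−p)·2 = p·9 + (1−p)·0 ⟹ 2 + (-6)p = 0 + 9p ⟹ p = 2/15.
Agent 1 indifferent between I and II: q·(-5) + (1−q)·(-6) = q·(-8) + (1−q)·9 ⟹ (-6) + 1q = 9 + (-17)q ⟹ q = 5/6.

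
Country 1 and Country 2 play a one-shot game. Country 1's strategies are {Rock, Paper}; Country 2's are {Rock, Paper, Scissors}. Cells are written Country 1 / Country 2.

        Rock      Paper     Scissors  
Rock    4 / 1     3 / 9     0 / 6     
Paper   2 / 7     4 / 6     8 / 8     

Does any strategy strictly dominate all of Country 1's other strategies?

Check whether one of Country 1's strategies beats all alternatives regardless of what the opponent does.
Rock is not dominant: against Paper, Paper gives 4 > 3.
Paper is not dominant: against Rock, Rock gives 4 > 2.
No single strategy is best against every opponent action.

None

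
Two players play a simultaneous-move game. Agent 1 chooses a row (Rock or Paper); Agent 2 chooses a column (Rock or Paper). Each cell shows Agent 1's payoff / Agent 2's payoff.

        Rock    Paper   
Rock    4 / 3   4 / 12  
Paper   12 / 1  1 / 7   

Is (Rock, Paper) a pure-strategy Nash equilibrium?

Yes

Holding Agent 2 at Paper: Agent 1 gets 4 from Rock, versus 1 from Paper. No profitable deviation for Agent 1.
Holding Agent 1 at Rock: Agent 2 gets 12 from Paper, versus 3 from Rock. No profitable deviation for Agent 2 either.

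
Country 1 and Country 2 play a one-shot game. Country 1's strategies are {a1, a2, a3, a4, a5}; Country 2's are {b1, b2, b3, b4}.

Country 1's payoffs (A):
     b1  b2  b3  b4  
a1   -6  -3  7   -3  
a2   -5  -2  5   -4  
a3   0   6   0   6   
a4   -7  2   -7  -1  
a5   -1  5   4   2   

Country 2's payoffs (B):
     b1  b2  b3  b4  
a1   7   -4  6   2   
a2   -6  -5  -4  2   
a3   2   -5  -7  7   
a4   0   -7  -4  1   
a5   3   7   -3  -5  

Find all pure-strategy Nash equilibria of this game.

Find each player's best response to every opponent strategy; NE are the intersections.
Country 1's best responses — vs b1: a3 (payoff 0); vs b2: a3 (payoff 6); vs b3: a1 (payoff 7); vs b4: a3 (payoff 6).
Country 2's best responses — vs a1: b1 (payoff 7); vs a2: b4 (payoff 2); vs a3: b4 (payoff 7); vs a4: b4 (payoff 1); vs a5: b2 (payoff 7).
The only mutual best response is (a3, b4); neither player gains by switching there.

(a3, b4)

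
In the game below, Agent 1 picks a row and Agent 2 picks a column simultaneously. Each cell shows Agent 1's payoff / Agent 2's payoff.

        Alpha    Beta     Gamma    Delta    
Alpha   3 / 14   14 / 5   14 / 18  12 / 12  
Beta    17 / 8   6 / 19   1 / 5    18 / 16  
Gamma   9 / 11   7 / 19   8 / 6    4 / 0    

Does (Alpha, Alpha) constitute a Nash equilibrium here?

Holding Agent 2 at Alpha: Agent 1 gets 3 from Alpha but could get 17 by switching to Beta. Agent 1 has a profitable deviation.

No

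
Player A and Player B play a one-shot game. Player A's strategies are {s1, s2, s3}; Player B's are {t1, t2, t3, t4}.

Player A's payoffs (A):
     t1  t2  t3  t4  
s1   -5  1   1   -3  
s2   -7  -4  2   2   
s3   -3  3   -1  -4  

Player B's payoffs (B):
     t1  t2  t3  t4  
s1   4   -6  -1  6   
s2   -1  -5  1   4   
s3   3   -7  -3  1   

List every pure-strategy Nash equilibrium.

Find each player's best response to every opponent strategy; NE are the intersections.
Player A's best responses — vs t1: s3 (payoff -3); vs t2: s3 (payoff 3); vs t3: s2 (payoff 2); vs t4: s2 (payoff 2).
Player B's best responses — vs s1: t4 (payoff 6); vs s2: t4 (payoff 4); vs s3: t1 (payoff 3).
Mutual best responses occur at (s2, t4) and (s3, t1); at each, neither player gains by switching.

(s2, t4) and (s3, t1)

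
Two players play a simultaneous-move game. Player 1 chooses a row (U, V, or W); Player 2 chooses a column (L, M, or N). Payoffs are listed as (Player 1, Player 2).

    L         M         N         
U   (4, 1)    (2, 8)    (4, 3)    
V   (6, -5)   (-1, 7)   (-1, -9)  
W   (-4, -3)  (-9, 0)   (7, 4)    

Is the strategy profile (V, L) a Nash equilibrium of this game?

No

Holding Player 2 at L: Player 1 gets 6 from V, versus 4 from U, -4 from W. No profitable deviation for Player 1.
Holding Player 1 at V: Player 2 gets -5 from L but could get 7 by switching to M. Player 2 has a profitable deviation.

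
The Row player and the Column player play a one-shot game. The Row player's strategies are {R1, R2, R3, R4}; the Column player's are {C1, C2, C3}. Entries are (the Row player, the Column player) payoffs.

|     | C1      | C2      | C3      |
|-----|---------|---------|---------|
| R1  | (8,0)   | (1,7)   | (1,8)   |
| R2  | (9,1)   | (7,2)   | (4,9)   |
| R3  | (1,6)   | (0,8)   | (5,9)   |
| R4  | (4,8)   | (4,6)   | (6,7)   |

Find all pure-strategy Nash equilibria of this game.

No pure-strategy Nash equilibrium

A profile is a Nash equilibrium when each player is best-responding to the other.
The Row player's best responses — vs C1: R2 (payoff 9); vs C2: R2 (payoff 7); vs C3: R4 (payoff 6).
The Column player's best responses — vs R1: C3 (payoff 8); vs R2: C3 (payoff 9); vs R3: C3 (payoff 9); vs R4: C1 (payoff 8).
No cell has both players best-responding. For instance, the Row player's best reply to C2 is R2, but against R2 the Column player prefers C3 over C2.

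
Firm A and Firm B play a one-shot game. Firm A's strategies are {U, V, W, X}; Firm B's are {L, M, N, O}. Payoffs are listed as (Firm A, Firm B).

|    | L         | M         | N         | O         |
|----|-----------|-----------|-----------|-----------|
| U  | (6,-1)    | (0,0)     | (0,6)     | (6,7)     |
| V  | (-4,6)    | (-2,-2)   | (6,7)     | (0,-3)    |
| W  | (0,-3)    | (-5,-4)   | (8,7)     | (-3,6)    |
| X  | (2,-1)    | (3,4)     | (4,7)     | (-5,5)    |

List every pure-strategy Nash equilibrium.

(U, O) and (W, N)

Check mutual best responses: a cell is a NE iff neither player can gain by unilaterally deviating.
Firm A's best responses — vs L: U (payoff 6); vs M: X (payoff 3); vs N: W (payoff 8); vs O: U (payoff 6).
Firm B's best responses — vs U: O (payoff 7); vs V: N (payoff 7); vs W: N (payoff 7); vs X: N (payoff 7).
Mutual best responses occur at (U, O) and (W, N); at each, neither player gains by switching.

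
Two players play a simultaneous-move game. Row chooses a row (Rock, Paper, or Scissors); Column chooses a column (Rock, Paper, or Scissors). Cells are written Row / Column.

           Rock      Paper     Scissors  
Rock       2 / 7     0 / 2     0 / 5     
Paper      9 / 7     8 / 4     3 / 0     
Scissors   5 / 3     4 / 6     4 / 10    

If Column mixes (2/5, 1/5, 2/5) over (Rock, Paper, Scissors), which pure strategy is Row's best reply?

Compute Row's expected payoff from each pure strategy against the given mix.
Rock: (2/5)·2 + (1/5)·0 + (2/5)·0 = 4/5
Paper: (2/5)·9 + (1/5)·8 + (2/5)·3 = 32/5
Scissors: (2/5)·5 + (1/5)·4 + (2/5)·4 = 22/5
Highest expected payoff is 32/5, from Paper.

Paper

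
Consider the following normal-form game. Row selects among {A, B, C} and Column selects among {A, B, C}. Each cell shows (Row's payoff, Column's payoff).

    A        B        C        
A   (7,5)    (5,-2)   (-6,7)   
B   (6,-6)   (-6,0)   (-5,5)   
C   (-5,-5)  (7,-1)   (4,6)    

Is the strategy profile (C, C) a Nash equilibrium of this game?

Yes

Holding Column at C: Row gets 4 from C, versus -6 from A, -5 from B. No profitable deviation for Row.
Holding Row at C: Column gets 6 from C, versus -5 from A, -1 from B. No profitable deviation for Column either.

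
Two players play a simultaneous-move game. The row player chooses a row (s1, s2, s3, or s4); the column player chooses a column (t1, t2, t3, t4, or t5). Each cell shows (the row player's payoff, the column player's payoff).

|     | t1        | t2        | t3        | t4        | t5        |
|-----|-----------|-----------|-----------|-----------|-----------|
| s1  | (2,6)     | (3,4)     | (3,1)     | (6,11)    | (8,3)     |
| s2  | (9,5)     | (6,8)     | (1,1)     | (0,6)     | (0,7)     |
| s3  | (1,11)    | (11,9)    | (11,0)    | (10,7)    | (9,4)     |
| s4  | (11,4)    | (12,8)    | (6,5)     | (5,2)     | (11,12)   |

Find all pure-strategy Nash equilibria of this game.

(s4, t5)

Find each player's best response to every opponent strategy; NE are the intersections.
The row player's best responses — vs t1: s4 (payoff 11); vs t2: s4 (payoff 12); vs t3: s3 (payoff 11); vs t4: s3 (payoff 10); vs t5: s4 (payoff 11).
The column player's best responses — vs s1: t4 (payoff 11); vs s2: t2 (payoff 8); vs s3: t1 (payoff 11); vs s4: t5 (payoff 12).
The only mutual best response is (s4, t5); neither player gains by switching there.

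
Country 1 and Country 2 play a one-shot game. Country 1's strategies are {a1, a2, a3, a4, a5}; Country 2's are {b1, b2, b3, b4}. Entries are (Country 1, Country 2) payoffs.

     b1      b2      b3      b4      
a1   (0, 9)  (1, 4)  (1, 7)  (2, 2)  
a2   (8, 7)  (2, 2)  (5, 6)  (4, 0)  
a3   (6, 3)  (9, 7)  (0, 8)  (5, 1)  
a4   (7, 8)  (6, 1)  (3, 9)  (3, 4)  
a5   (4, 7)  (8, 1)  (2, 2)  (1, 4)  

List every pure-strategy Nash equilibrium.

(a2, b1)

A profile is a Nash equilibrium when each player is best-responding to the other.
Country 1's best responses — vs b1: a2 (payoff 8); vs b2: a3 (payoff 9); vs b3: a2 (payoff 5); vs b4: a3 (payoff 5).
Country 2's best responses — vs a1: b1 (payoff 9); vs a2: b1 (payoff 7); vs a3: b3 (payoff 8); vs a4: b3 (payoff 9); vs a5: b1 (payoff 7).
The only mutual best response is (a2, b1); neither player gains by switching there.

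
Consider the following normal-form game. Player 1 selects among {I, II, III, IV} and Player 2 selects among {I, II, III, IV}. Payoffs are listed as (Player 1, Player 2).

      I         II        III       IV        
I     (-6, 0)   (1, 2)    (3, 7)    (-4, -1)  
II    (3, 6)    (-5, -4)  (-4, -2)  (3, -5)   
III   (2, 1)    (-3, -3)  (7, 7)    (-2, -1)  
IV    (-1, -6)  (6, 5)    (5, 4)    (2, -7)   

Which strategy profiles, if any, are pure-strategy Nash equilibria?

Check mutual best responses: a cell is a NE iff neither player can gain by unilaterally deviating.
Player 1's best responses — vs I: II (payoff 3); vs II: IV (payoff 6); vs III: III (payoff 7); vs IV: II (payoff 3).
Player 2's best responses — vs I: III (payoff 7); vs II: I (payoff 6); vs III: III (payoff 7); vs IV: II (payoff 5).
Mutual best responses occur at (II, I), (III, III), and (IV, II); at each, neither player gains by switching.

(II, I), (III, III), and (IV, II)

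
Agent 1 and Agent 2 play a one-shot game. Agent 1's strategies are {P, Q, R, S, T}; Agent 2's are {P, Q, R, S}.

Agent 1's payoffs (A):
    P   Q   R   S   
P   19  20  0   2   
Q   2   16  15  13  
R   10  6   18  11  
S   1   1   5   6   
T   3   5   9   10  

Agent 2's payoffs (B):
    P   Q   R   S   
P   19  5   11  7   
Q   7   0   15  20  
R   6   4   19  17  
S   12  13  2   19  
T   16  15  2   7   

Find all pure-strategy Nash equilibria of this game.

(P, P), (Q, S), and (R, R)

Check mutual best responses: a cell is a NE iff neither player can gain by unilaterally deviating.
Agent 1's best responses — vs P: P (payoff 19); vs Q: P (payoff 20); vs R: R (payoff 18); vs S: Q (payoff 13).
Agent 2's best responses — vs P: P (payoff 19); vs Q: S (payoff 20); vs R: R (payoff 19); vs S: S (payoff 19); vs T: P (payoff 16).
Mutual best responses occur at (P, P), (Q, S), and (R, R); at each, neither player gains by switching.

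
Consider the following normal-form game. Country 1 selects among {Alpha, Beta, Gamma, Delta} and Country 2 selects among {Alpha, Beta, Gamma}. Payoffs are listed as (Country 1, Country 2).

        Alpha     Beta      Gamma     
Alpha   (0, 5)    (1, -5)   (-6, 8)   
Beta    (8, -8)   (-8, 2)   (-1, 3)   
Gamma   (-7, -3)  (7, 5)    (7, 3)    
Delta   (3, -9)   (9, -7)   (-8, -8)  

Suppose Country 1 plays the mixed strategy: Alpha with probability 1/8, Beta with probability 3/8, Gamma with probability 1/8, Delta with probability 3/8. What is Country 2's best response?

Gamma

Country 2's best reply maximizes expected payoff against the mix.
Alpha: (1/8)·5 + (3/8)·(-8) + (1/8)·(-3) + (3/8)·(-9) = -49/8
Beta: (1/8)·(-5) + (3/8)·2 + (1/8)·5 + (3/8)·(-7) = -15/8
Gamma: (1/8)·8 + (3/8)·3 + (1/8)·3 + (3/8)·(-8) = -1/2
Highest expected payoff is -1/2, from Gamma.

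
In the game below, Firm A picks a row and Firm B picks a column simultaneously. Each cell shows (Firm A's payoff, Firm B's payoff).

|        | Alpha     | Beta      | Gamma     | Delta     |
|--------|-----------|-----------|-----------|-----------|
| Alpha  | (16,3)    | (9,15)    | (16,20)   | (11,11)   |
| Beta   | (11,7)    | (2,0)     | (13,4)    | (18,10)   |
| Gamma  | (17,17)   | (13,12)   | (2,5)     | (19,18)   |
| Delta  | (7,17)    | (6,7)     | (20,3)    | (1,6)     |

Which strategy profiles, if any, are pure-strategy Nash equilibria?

Check mutual best responses: a cell is a NE iff neither player can gain by unilaterally deviating.
Firm A's best responses — vs Alpha: Gamma (payoff 17); vs Beta: Gamma (payoff 13); vs Gamma: Delta (payoff 20); vs Delta: Gamma (payoff 19).
Firm B's best responses — vs Alpha: Gamma (payoff 20); vs Beta: Delta (payoff 10); vs Gamma: Delta (payoff 18); vs Delta: Alpha (payoff 17).
The only mutual best response is (Gamma, Delta); neither player gains by switching there.

(Gamma, Delta)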